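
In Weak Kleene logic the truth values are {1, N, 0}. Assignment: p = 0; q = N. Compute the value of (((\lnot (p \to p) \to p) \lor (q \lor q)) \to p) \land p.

N

p \to p = 0 \to 0 = 1
\lnot (p \to p) = \lnot 1 = 0
\lnot (p \to p) \to p = 0 \to 0 = 1
q \lor q = N \lor N = N
(\lnot (p \to p) \to p) \lor (q \lor q) = 1 \lor N = N
((\lnot (p \to p) \to p) \lor (q \lor q)) \to p = N \to 0 = N  [any arg is the third value ⇒ result is the third value]
(((\lnot (p \to p) \to p) \lor (q \lor q)) \to p) \land p = N \land 0 = N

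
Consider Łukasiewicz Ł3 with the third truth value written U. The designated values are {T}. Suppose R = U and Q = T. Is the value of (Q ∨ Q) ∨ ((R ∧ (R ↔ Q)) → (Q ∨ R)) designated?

Yes

Q ∨ Q = T ∨ T = T
R ↔ Q = U ↔ T = U  [1 − |½−1|]
R ∧ (R ↔ Q) = U ∧ U = U
Q ∨ R = T ∨ U = T
(R ∧ (R ↔ Q)) → (Q ∨ R) = U → T = T
(Q ∨ Q) ∨ ((R ∧ (R ↔ Q)) → (Q ∨ R)) = T ∨ T = T
T ∈ {T}.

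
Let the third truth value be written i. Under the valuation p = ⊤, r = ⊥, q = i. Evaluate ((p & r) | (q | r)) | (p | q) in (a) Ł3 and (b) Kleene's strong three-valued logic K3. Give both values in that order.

In Ł3: p & r = ⊤ & ⊥ = ⊥
q | r = i | ⊥ = i
(p & r) | (q | r) = ⊥ | i = i
p | q = ⊤ | i = ⊤
((p & r) | (q | r)) | (p | q) = i | ⊤ = ⊤
In Kleene's strong three-valued logic K3: p & r = ⊤ & ⊥ = ⊥
q | r = i | ⊥ = i
(p & r) | (q | r) = ⊥ | i = i
p | q = ⊤ | i = ⊤
((p & r) | (q | r)) | (p | q) = i | ⊤ = ⊤

⊤; ⊤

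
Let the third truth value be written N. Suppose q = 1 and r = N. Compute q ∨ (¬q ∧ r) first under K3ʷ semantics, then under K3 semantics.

N; 1

In K3ʷ: ¬q = ¬1 = 0
¬q ∧ r = 0 ∧ N = N
q ∨ (¬q ∧ r) = 1 ∨ N = N
In K3: ¬q = ¬1 = 0
¬q ∧ r = 0 ∧ N = 0
q ∨ (¬q ∧ r) = 1 ∨ 0 = 1
They differ because K3ʷ and K3 treat N differently under the binary connectives.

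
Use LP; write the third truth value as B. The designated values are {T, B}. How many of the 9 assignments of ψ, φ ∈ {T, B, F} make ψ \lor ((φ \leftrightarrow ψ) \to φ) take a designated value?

Of the 9 assignments, 8 give a value in {T, B}.

8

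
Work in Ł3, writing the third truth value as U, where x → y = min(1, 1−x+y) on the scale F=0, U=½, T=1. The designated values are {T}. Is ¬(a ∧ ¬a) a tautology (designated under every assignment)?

Countermodel: a=U gives U, which is not designated.

No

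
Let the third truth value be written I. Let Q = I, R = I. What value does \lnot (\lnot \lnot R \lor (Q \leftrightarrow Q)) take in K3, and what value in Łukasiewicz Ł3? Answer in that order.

In K3: \lnot R = \lnot I = I
\lnot \lnot R = \lnot I = I
Q \leftrightarrow Q = I \leftrightarrow I = I
\lnot \lnot R \lor (Q \leftrightarrow Q) = I \lor I = I
\lnot (\lnot \lnot R \lor (Q \leftrightarrow Q)) = \lnot I = I
In Łukasiewicz Ł3: \lnot R = \lnot I = I
\lnot \lnot R = \lnot I = I
Q \leftrightarrow Q = I \leftrightarrow I = True  [1 − |½−½|]
\lnot \lnot R \lor (Q \leftrightarrow Q) = I \lor True = True
\lnot (\lnot \lnot R \lor (Q \leftrightarrow Q)) = \lnot True = False
They differ because K3 and Łukasiewicz Ł3 treat I differently under implication.

I; False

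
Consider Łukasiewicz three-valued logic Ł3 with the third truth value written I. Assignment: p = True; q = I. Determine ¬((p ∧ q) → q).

False

p ∧ q = True ∧ I = I
(p ∧ q) → q = I → I = True  [min(1, 1−½+½)]
¬((p ∧ q) → q) = ¬True = False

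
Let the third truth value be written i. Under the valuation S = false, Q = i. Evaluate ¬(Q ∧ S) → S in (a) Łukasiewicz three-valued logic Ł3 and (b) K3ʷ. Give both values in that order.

In Łukasiewicz three-valued logic Ł3: Q ∧ S = i ∧ false = false
¬(Q ∧ S) = ¬false = true
¬(Q ∧ S) → S = true → false = false
In K3ʷ: Q ∧ S = i ∧ false = i
¬(Q ∧ S) = ¬i = i
¬(Q ∧ S) → S = i → false = i  [any arg is the third value ⇒ result is the third value]
They differ because Łukasiewicz three-valued logic Ł3 and K3ʷ treat i differently under the binary connectives.

false; i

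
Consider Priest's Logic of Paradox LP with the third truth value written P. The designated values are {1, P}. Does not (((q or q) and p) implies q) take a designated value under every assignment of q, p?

No

Countermodel: q=1, p=1 gives 0, which is not designated.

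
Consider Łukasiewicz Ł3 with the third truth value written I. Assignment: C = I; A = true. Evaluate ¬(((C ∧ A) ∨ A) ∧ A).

false

C ∧ A = I ∧ true = I
(C ∧ A) ∨ A = I ∨ true = true
((C ∧ A) ∨ A) ∧ A = true ∧ true = true
¬(((C ∧ A) ∨ A) ∧ A) = ¬true = false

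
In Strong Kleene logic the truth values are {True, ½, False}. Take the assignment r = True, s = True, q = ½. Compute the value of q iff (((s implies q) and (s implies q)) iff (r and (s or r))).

½

s implies q = True implies ½ = ½  [not True or ½]
s implies q = True implies ½ = ½
(s implies q) and (s implies q) = ½ and ½ = ½
s or r = True or True = True
r and (s or r) = True and True = True
((s implies q) and (s implies q)) iff (r and (s or r)) = ½ iff True = ½
q iff (((s implies q) and (s implies q)) iff (r and (s or r))) = ½ iff ½ = ½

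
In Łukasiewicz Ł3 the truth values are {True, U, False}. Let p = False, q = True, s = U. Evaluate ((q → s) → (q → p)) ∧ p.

False

q → s = True → U = U
q → p = True → False = False
(q → s) → (q → p) = U → False = U
((q → s) → (q → p)) ∧ p = U ∧ False = False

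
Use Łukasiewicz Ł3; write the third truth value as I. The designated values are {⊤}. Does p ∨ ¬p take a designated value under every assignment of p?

No

Countermodel: p=I gives I, which is not designated.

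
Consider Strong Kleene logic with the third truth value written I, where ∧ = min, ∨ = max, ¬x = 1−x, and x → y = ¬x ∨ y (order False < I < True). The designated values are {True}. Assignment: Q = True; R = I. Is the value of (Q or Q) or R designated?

Yes

Q or Q = True or True = True
(Q or Q) or R = True or I = True
True ∈ {True}.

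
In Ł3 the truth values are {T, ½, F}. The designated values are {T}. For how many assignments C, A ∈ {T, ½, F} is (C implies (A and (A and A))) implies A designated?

Of the 9 assignments, 5 give a value in {T}.

5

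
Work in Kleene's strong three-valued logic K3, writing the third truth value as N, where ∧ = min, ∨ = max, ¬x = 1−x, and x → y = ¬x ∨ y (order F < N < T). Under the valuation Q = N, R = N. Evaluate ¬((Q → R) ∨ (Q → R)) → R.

N

Q → R = N → N = N  [¬N ∨ N]
Q → R = N → N = N
(Q → R) ∨ (Q → R) = N ∨ N = N
¬((Q → R) ∨ (Q → R)) = ¬N = N
¬((Q → R) ∨ (Q → R)) → R = N → N = N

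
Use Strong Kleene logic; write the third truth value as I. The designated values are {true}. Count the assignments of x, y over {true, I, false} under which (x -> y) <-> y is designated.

4

Designated under: (x=true, y=true); (x=true, y=false); (x=I, y=true); (x=false, y=true).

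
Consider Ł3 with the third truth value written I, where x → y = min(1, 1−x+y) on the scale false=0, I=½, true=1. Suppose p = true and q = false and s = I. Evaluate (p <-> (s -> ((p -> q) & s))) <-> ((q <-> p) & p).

p -> q = true -> false = false
(p -> q) & s = false & I = false
s -> ((p -> q) & s) = I -> false = I  [min(1, 1−½+0)]
p <-> (s -> ((p -> q) & s)) = true <-> I = I
q <-> p = false <-> true = false
(q <-> p) & p = false & true = false
(p <-> (s -> ((p -> q) & s))) <-> ((q <-> p) & p) = I <-> false = I

I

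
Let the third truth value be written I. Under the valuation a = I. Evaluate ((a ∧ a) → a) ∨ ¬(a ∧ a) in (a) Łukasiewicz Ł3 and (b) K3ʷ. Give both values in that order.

In Łukasiewicz Ł3: a ∧ a = I ∧ I = I
(a ∧ a) → a = I → I = true  [min(1, 1−½+½)]
a ∧ a = I ∧ I = I
¬(a ∧ a) = ¬I = I
((a ∧ a) → a) ∨ ¬(a ∧ a) = true ∨ I = true
In K3ʷ: a ∧ a = I ∧ I = I
(a ∧ a) → a = I → I = I  [any arg is the third value ⇒ result is the third value]
a ∧ a = I ∧ I = I
¬(a ∧ a) = ¬I = I
((a ∧ a) → a) ∨ ¬(a ∧ a) = I ∨ I = I
They differ because Łukasiewicz Ł3 and K3ʷ treat I differently under the binary connectives.

true; I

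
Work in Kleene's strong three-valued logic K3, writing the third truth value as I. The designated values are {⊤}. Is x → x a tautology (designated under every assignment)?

No

Countermodel: x=I gives I, which is not designated.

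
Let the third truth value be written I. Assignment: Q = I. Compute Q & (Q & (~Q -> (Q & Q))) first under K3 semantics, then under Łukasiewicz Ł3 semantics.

In K3: ~Q = ~I = I
Q & Q = I & I = I
~Q -> (Q & Q) = I -> I = I
Q & (~Q -> (Q & Q)) = I & I = I
Q & (Q & (~Q -> (Q & Q))) = I & I = I
In Łukasiewicz Ł3: ~Q = ~I = I
Q & Q = I & I = I
~Q -> (Q & Q) = I -> I = True  [min(1, 1−½+½)]
Q & (~Q -> (Q & Q)) = I & True = I
Q & (Q & (~Q -> (Q & Q))) = I & I = I

I; I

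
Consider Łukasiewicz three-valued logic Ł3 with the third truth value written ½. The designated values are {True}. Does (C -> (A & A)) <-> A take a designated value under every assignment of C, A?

Countermodel: C=½, A=½ gives ½, which is not designated.

No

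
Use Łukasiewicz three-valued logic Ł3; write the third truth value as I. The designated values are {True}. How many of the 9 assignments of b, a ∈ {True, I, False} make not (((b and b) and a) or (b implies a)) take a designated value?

1

Designated under: (b=True, a=False).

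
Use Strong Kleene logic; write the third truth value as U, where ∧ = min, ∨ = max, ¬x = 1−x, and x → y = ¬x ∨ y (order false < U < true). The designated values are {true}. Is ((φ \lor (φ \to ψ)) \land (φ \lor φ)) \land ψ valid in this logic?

No

Countermodel: φ=true, ψ=U gives U, which is not designated.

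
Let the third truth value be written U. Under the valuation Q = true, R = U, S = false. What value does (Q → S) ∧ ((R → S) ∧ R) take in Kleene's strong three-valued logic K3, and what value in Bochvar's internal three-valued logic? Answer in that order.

In Kleene's strong three-valued logic K3: Q → S = true → false = false
R → S = U → false = U  [¬U ∨ false]
(R → S) ∧ R = U ∧ U = U
(Q → S) ∧ ((R → S) ∧ R) = false ∧ U = false
In Bochvar's internal three-valued logic: Q → S = true → false = false
R → S = U → false = U  [any arg is the third value ⇒ result is the third value]
(R → S) ∧ R = U ∧ U = U
(Q → S) ∧ ((R → S) ∧ R) = false ∧ U = U
They differ because Kleene's strong three-valued logic K3 and Bochvar's internal three-valued logic treat U differently under the binary connectives.

false; U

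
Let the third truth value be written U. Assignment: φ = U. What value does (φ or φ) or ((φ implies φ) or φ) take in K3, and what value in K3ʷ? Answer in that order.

In K3: φ or φ = U or U = U
φ implies φ = U implies U = U  [not U or U]
(φ implies φ) or φ = U or U = U
(φ or φ) or ((φ implies φ) or φ) = U or U = U
In K3ʷ: φ or φ = U or U = U
φ implies φ = U implies U = U  [any arg is the third value ⇒ result is the third value]
(φ implies φ) or φ = U or U = U
(φ or φ) or ((φ implies φ) or φ) = U or U = U

U; U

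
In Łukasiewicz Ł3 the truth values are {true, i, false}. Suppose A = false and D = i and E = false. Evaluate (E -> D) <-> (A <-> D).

E -> D = false -> i = true
A <-> D = false <-> i = i
(E -> D) <-> (A <-> D) = true <-> i = i

i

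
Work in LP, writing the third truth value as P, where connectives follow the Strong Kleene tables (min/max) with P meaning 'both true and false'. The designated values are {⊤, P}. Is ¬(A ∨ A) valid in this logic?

No

Countermodel: A=⊤ gives ⊥, which is not designated.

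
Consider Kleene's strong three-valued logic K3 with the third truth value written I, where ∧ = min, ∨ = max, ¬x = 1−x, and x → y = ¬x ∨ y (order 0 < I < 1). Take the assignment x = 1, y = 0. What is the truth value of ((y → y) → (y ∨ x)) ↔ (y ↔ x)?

0

y → y = 0 → 0 = 1
y ∨ x = 0 ∨ 1 = 1
(y → y) → (y ∨ x) = 1 → 1 = 1
y ↔ x = 0 ↔ 1 = 0
((y → y) → (y ∨ x)) ↔ (y ↔ x) = 1 ↔ 0 = 0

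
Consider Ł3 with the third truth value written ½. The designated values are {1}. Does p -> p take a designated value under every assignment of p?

Yes

Every assignment of p over {1, ½, 0} gives a value in {1}.
In particular, with p=½: p -> p = 1.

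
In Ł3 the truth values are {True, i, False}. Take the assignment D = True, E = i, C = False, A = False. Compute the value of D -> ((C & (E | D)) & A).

E | D = i | True = True
C & (E | D) = False & True = False
(C & (E | D)) & A = False & False = False
D -> ((C & (E | D)) & A) = True -> False = False

False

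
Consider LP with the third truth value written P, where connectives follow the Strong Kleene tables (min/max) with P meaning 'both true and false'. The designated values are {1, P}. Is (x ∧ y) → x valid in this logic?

Every assignment of x, y over {1, P, 0} gives a value in {1, P}.
In particular, with x=P, y=P: (x ∧ y) → x = P.

Yes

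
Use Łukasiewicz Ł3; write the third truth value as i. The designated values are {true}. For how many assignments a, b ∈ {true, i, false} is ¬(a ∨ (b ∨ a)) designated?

Designated under: (a=false, b=false).

1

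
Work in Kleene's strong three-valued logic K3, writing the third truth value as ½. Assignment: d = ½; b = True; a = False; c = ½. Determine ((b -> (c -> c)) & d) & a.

c -> c = ½ -> ½ = ½  [~½ | ½]
b -> (c -> c) = True -> ½ = ½
(b -> (c -> c)) & d = ½ & ½ = ½
((b -> (c -> c)) & d) & a = ½ & False = False

False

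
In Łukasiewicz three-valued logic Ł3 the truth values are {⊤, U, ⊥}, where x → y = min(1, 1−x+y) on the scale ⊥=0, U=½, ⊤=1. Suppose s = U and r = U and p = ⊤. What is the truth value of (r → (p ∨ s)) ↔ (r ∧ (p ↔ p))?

p ∨ s = ⊤ ∨ U = ⊤
r → (p ∨ s) = U → ⊤ = ⊤  [min(1, 1−½+1)]
p ↔ p = ⊤ ↔ ⊤ = ⊤
r ∧ (p ↔ p) = U ∧ ⊤ = U
(r → (p ∨ s)) ↔ (r ∧ (p ↔ p)) = ⊤ ↔ U = U

U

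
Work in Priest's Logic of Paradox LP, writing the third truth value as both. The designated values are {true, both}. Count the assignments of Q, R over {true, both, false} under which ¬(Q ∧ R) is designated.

Of the 9 assignments, 8 give a value in {true, both}.

8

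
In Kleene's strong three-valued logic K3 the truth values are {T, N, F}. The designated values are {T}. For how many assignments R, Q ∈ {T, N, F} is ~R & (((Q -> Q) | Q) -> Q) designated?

1

Designated under: (R=F, Q=T).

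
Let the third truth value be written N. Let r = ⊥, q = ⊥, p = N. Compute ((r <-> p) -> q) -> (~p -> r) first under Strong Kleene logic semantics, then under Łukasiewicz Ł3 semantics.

In Strong Kleene logic: r <-> p = ⊥ <-> N = N
(r <-> p) -> q = N -> ⊥ = N  [~N | ⊥]
~p = ~N = N
~p -> r = N -> ⊥ = N
((r <-> p) -> q) -> (~p -> r) = N -> N = N
In Łukasiewicz Ł3: r <-> p = ⊥ <-> N = N  [1 − |0−½|]
(r <-> p) -> q = N -> ⊥ = N
~p = ~N = N
~p -> r = N -> ⊥ = N
((r <-> p) -> q) -> (~p -> r) = N -> N = ⊤
They differ because Strong Kleene logic and Łukasiewicz Ł3 treat N differently under implication.

N; ⊤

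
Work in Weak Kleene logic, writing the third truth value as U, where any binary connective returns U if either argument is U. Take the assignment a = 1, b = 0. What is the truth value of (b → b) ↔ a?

1

b → b = 0 → 0 = 1
(b → b) ↔ a = 1 ↔ 1 = 1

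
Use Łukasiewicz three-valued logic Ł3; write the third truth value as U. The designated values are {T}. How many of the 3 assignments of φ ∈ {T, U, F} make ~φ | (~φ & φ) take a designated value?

φ=T: F ·
φ=U: U ·
φ=F: T ✓

1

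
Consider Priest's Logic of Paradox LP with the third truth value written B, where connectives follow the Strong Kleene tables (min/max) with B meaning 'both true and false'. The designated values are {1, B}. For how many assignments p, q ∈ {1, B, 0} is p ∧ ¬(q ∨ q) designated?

4

Designated under: (p=1, q=B); (p=1, q=0); (p=B, q=B); (p=B, q=0).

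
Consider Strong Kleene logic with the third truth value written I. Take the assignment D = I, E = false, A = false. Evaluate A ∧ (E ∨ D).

E ∨ D = false ∨ I = I
A ∧ (E ∨ D) = false ∧ I = false

false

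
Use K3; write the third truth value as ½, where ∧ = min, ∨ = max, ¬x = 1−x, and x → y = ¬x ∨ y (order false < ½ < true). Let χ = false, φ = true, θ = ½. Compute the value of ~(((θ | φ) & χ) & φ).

θ | φ = ½ | true = true
(θ | φ) & χ = true & false = false
((θ | φ) & χ) & φ = false & true = false
~(((θ | φ) & χ) & φ) = ~false = true

true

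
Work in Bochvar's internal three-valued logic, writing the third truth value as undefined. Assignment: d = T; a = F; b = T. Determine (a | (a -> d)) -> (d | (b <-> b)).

T

a -> d = F -> T = T
a | (a -> d) = F | T = T
b <-> b = T <-> T = T
d | (b <-> b) = T | T = T
(a | (a -> d)) -> (d | (b <-> b)) = T -> T = T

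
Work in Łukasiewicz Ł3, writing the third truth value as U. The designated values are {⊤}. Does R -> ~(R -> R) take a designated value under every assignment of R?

Countermodel: R=⊤ gives ⊥, which is not designated.

No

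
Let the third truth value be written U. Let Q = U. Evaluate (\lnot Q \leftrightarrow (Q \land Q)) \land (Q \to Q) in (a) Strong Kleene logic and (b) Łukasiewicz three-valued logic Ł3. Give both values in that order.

In Strong Kleene logic: \lnot Q = \lnot U = U
Q \land Q = U \land U = U
\lnot Q \leftrightarrow (Q \land Q) = U \leftrightarrow U = U
Q \to Q = U \to U = U  [\lnot U \lor U]
(\lnot Q \leftrightarrow (Q \land Q)) \land (Q \to Q) = U \land U = U
In Łukasiewicz three-valued logic Ł3: \lnot Q = \lnot U = U
Q \land Q = U \land U = U
\lnot Q \leftrightarrow (Q \land Q) = U \leftrightarrow U = true  [1 − |½−½|]
Q \to Q = U \to U = true
(\lnot Q \leftrightarrow (Q \land Q)) \land (Q \to Q) = true \land true = true
They differ because Strong Kleene logic and Łukasiewicz three-valued logic Ł3 treat U differently under implication.

U; true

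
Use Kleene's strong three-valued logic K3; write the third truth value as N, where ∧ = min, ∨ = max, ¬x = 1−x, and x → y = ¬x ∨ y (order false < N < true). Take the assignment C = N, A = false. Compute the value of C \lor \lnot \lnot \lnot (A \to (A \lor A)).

N

A \lor A = false \lor false = false
A \to (A \lor A) = false \to false = true
\lnot (A \to (A \lor A)) = \lnot true = false
\lnot \lnot (A \to (A \lor A)) = \lnot false = true
\lnot \lnot \lnot (A \to (A \lor A)) = \lnot true = false
C \lor \lnot \lnot \lnot (A \to (A \lor A)) = N \lor false = N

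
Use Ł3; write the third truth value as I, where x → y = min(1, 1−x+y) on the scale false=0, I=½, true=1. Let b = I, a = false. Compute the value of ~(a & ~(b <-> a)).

true

b <-> a = I <-> false = I  [1 − |½−0|]
~(b <-> a) = ~I = I
a & ~(b <-> a) = false & I = false
~(a & ~(b <-> a)) = ~false = true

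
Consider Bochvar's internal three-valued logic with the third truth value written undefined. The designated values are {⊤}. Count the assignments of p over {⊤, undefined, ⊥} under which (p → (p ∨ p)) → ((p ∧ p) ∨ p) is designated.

p=⊤: ⊤ ✓
p=undefined: undefined ·
p=⊥: ⊥ ·

1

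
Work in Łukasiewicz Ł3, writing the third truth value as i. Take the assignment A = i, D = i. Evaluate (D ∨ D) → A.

D ∨ D = i ∨ i = i
(D ∨ D) → A = i → i = 1  [min(1, 1−½+½)]

1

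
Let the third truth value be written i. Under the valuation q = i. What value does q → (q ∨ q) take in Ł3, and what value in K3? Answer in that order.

In Ł3: q ∨ q = i ∨ i = i
q → (q ∨ q) = i → i = True  [min(1, 1−½+½)]
In K3: q ∨ q = i ∨ i = i
q → (q ∨ q) = i → i = i  [¬i ∨ i]
They differ because Ł3 and K3 treat i differently under implication.

True; i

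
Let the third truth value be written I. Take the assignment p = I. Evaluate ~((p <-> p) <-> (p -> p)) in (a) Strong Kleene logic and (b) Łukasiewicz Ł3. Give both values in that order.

In Strong Kleene logic: p <-> p = I <-> I = I
p -> p = I -> I = I  [~I | I]
(p <-> p) <-> (p -> p) = I <-> I = I
~((p <-> p) <-> (p -> p)) = ~I = I
In Łukasiewicz Ł3: p <-> p = I <-> I = True  [1 − |½−½|]
p -> p = I -> I = True
(p <-> p) <-> (p -> p) = True <-> True = True
~((p <-> p) <-> (p -> p)) = ~True = False
They differ because Strong Kleene logic and Łukasiewicz Ł3 treat I differently under implication.

I; False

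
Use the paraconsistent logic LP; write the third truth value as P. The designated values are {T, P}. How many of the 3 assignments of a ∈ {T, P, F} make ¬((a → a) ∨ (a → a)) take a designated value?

a=T: F ·
a=P: P ✓
a=F: F ·

1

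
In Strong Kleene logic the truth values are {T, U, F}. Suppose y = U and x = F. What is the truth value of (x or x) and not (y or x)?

x or x = F or F = F
y or x = U or F = U
not (y or x) = not U = U
(x or x) and not (y or x) = F and U = F

F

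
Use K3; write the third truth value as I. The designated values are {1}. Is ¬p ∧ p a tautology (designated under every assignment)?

No

Countermodel: p=1 gives 0, which is not designated.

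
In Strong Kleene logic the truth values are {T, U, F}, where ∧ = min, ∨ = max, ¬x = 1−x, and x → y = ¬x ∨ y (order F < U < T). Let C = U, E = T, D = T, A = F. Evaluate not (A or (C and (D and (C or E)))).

C or E = U or T = T
D and (C or E) = T and T = T
C and (D and (C or E)) = U and T = U
A or (C and (D and (C or E))) = F or U = U
not (A or (C and (D and (C or E)))) = not U = U

U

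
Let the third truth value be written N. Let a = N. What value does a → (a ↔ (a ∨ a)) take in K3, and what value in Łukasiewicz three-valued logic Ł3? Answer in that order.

In K3: a ∨ a = N ∨ N = N
a ↔ (a ∨ a) = N ↔ N = N
a → (a ↔ (a ∨ a)) = N → N = N
In Łukasiewicz three-valued logic Ł3: a ∨ a = N ∨ N = N
a ↔ (a ∨ a) = N ↔ N = T  [1 − |½−½|]
a → (a ↔ (a ∨ a)) = N → T = T
They differ because K3 and Łukasiewicz three-valued logic Ł3 treat N differently under implication.

N; T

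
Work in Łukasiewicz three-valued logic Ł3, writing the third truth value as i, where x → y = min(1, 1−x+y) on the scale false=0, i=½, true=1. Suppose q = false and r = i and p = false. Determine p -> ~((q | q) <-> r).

q | q = false | false = false
(q | q) <-> r = false <-> i = i  [1 − |0−½|]
~((q | q) <-> r) = ~i = i
p -> ~((q | q) <-> r) = false -> i = true

true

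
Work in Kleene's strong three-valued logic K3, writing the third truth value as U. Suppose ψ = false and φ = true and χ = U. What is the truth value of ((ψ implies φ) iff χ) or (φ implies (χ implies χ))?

U

ψ implies φ = false implies true = true
(ψ implies φ) iff χ = true iff U = U
χ implies χ = U implies U = U  [not U or U]
φ implies (χ implies χ) = true implies U = U
((ψ implies φ) iff χ) or (φ implies (χ implies χ)) = U or U = U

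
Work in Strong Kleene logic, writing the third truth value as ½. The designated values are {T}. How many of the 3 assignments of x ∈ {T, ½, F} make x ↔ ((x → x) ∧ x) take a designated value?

x=T: T ✓
x=½: ½ ·
x=F: T ✓

2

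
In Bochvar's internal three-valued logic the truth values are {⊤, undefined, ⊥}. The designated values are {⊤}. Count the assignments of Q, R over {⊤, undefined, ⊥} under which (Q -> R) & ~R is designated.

Designated under: (Q=⊥, R=⊥).

1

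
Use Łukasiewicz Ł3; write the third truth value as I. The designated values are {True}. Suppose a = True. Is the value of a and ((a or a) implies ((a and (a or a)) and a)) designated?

a or a = True or True = True
a or a = True or True = True
a and (a or a) = True and True = True
(a and (a or a)) and a = True and True = True
(a or a) implies ((a and (a or a)) and a) = True implies True = True
a and ((a or a) implies ((a and (a or a)) and a)) = True and True = True
True ∈ {True}.

Yes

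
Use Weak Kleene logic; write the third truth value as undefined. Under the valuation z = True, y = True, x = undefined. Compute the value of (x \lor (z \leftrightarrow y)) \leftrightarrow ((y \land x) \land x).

z \leftrightarrow y = True \leftrightarrow True = True
x \lor (z \leftrightarrow y) = undefined \lor True = undefined
y \land x = True \land undefined = undefined
(y \land x) \land x = undefined \land undefined = undefined
(x \lor (z \leftrightarrow y)) \leftrightarrow ((y \land x) \land x) = undefined \leftrightarrow undefined = undefined

undefined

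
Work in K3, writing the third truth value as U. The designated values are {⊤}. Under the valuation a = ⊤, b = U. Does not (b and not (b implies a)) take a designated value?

Yes

b implies a = U implies ⊤ = ⊤  [not U or ⊤]
not (b implies a) = not ⊤ = ⊥
b and not (b implies a) = U and ⊥ = ⊥
not (b and not (b implies a)) = not ⊥ = ⊤
⊤ ∈ {⊤}.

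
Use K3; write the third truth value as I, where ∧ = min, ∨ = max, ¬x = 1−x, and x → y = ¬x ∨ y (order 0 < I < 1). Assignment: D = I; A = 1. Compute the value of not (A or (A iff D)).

0

A iff D = 1 iff I = I
A or (A iff D) = 1 or I = 1
not (A or (A iff D)) = not 1 = 0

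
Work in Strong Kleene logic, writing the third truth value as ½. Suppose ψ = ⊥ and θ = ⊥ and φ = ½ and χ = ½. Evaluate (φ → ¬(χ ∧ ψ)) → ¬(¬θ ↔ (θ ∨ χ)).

χ ∧ ψ = ½ ∧ ⊥ = ⊥
¬(χ ∧ ψ) = ¬⊥ = ⊤
φ → ¬(χ ∧ ψ) = ½ → ⊤ = ⊤  [¬½ ∨ ⊤]
¬θ = ¬⊥ = ⊤
θ ∨ χ = ⊥ ∨ ½ = ½
¬θ ↔ (θ ∨ χ) = ⊤ ↔ ½ = ½
¬(¬θ ↔ (θ ∨ χ)) = ¬½ = ½
(φ → ¬(χ ∧ ψ)) → ¬(¬θ ↔ (θ ∨ χ)) = ⊤ → ½ = ½

½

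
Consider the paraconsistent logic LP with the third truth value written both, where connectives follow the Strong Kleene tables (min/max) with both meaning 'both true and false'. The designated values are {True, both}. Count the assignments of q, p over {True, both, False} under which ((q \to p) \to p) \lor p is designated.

8

Of the 9 assignments, 8 give a value in {True, both}.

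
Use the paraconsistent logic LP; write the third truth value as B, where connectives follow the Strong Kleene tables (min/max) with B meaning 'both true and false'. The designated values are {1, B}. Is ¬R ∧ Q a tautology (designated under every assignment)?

No

Countermodel: R=1, Q=1 gives 0, which is not designated.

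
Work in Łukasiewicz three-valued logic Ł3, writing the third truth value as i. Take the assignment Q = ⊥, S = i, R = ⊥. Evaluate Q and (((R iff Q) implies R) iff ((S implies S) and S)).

R iff Q = ⊥ iff ⊥ = ⊤
(R iff Q) implies R = ⊤ implies ⊥ = ⊥
S implies S = i implies i = ⊤  [min(1, 1−½+½)]
(S implies S) and S = ⊤ and i = i
((R iff Q) implies R) iff ((S implies S) and S) = ⊥ iff i = i
Q and (((R iff Q) implies R) iff ((S implies S) and S)) = ⊥ and i = ⊥

⊥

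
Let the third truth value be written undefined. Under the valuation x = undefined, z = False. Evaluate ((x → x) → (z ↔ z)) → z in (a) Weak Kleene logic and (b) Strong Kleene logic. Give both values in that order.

undefined; False

In Weak Kleene logic: x → x = undefined → undefined = undefined
z ↔ z = False ↔ False = True
(x → x) → (z ↔ z) = undefined → True = undefined
((x → x) → (z ↔ z)) → z = undefined → False = undefined
In Strong Kleene logic: x → x = undefined → undefined = undefined
z ↔ z = False ↔ False = True
(x → x) → (z ↔ z) = undefined → True = True
((x → x) → (z ↔ z)) → z = True → False = False
They differ because Weak Kleene logic and Strong Kleene logic treat undefined differently under the binary connectives.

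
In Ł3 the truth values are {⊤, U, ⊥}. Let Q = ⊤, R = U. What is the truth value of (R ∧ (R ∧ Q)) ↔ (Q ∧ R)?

⊤

R ∧ Q = U ∧ ⊤ = U
R ∧ (R ∧ Q) = U ∧ U = U
Q ∧ R = ⊤ ∧ U = U
(R ∧ (R ∧ Q)) ↔ (Q ∧ R) = U ↔ U = ⊤  [1 − |½−½|]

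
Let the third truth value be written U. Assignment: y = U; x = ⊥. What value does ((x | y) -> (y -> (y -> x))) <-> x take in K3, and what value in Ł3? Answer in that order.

In K3: x | y = ⊥ | U = U
y -> x = U -> ⊥ = U  [~U | ⊥]
y -> (y -> x) = U -> U = U
(x | y) -> (y -> (y -> x)) = U -> U = U
((x | y) -> (y -> (y -> x))) <-> x = U <-> ⊥ = U
In Ł3: x | y = ⊥ | U = U
y -> x = U -> ⊥ = U
y -> (y -> x) = U -> U = ⊤
(x | y) -> (y -> (y -> x)) = U -> ⊤ = ⊤
((x | y) -> (y -> (y -> x))) <-> x = ⊤ <-> ⊥ = ⊥
They differ because K3 and Ł3 treat U differently under implication.

U; ⊥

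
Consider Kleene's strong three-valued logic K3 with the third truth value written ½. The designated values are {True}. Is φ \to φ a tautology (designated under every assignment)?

Countermodel: φ=½ gives ½, which is not designated.

No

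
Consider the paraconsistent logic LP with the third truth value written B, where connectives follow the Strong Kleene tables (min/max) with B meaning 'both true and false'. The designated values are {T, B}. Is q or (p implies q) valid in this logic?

Countermodel: q=F, p=T gives F, which is not designated.

No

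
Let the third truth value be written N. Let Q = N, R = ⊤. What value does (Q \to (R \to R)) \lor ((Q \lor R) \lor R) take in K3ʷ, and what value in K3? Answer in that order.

In K3ʷ: R \to R = ⊤ \to ⊤ = ⊤
Q \to (R \to R) = N \to ⊤ = N  [any arg is the third value ⇒ result is the third value]
Q \lor R = N \lor ⊤ = N
(Q \lor R) \lor R = N \lor ⊤ = N
(Q \to (R \to R)) \lor ((Q \lor R) \lor R) = N \lor N = N
In K3: R \to R = ⊤ \to ⊤ = ⊤
Q \to (R \to R) = N \to ⊤ = ⊤
Q \lor R = N \lor ⊤ = ⊤
(Q \lor R) \lor R = ⊤ \lor ⊤ = ⊤
(Q \to (R \to R)) \lor ((Q \lor R) \lor R) = ⊤ \lor ⊤ = ⊤
They differ because K3ʷ and K3 treat N differently under the binary connectives.

N; ⊤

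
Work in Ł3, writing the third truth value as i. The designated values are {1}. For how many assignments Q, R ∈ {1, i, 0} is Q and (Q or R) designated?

Designated under: (Q=1, R=1); (Q=1, R=i); (Q=1, R=0).

3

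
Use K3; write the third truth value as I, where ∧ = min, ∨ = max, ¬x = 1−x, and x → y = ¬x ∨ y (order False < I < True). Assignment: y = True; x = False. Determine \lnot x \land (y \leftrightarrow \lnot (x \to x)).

False

\lnot x = \lnot False = True
x \to x = False \to False = True
\lnot (x \to x) = \lnot True = False
y \leftrightarrow \lnot (x \to x) = True \leftrightarrow False = False
\lnot x \land (y \leftrightarrow \lnot (x \to x)) = True \land False = False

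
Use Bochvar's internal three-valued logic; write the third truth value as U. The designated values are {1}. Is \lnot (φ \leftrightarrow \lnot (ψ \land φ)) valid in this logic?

Countermodel: φ=1, ψ=U gives U, which is not designated.

No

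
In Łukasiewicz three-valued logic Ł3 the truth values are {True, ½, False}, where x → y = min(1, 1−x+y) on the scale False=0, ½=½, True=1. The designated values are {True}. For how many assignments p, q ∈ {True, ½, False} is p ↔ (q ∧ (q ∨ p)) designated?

Designated under: (p=True, q=True); (p=½, q=½); (p=False, q=False).

3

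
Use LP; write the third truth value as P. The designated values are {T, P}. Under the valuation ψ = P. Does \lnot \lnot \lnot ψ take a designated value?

\lnot ψ = \lnot P = P
\lnot \lnot ψ = \lnot P = P
\lnot \lnot \lnot ψ = \lnot P = P
P ∈ {T, P}.

Yes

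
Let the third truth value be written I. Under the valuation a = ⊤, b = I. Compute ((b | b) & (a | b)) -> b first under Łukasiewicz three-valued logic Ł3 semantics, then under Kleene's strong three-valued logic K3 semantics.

In Łukasiewicz three-valued logic Ł3: b | b = I | I = I
a | b = ⊤ | I = ⊤
(b | b) & (a | b) = I & ⊤ = I
((b | b) & (a | b)) -> b = I -> I = ⊤  [min(1, 1−½+½)]
In Kleene's strong three-valued logic K3: b | b = I | I = I
a | b = ⊤ | I = ⊤
(b | b) & (a | b) = I & ⊤ = I
((b | b) & (a | b)) -> b = I -> I = I
They differ because Łukasiewicz three-valued logic Ł3 and Kleene's strong three-valued logic K3 treat I differently under implication.

⊤; I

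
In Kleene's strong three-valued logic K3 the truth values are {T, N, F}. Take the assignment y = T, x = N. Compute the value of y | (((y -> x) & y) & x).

T

y -> x = T -> N = N
(y -> x) & y = N & T = N
((y -> x) & y) & x = N & N = N
y | (((y -> x) & y) & x) = T | N = T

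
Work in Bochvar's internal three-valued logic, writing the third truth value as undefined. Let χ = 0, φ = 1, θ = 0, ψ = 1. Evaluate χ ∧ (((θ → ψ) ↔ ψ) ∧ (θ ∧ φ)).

θ → ψ = 0 → 1 = 1
(θ → ψ) ↔ ψ = 1 ↔ 1 = 1
θ ∧ φ = 0 ∧ 1 = 0
((θ → ψ) ↔ ψ) ∧ (θ ∧ φ) = 1 ∧ 0 = 0
χ ∧ (((θ → ψ) ↔ ψ) ∧ (θ ∧ φ)) = 0 ∧ 0 = 0

0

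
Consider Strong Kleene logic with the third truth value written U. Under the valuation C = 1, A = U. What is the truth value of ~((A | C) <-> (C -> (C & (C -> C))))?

A | C = U | 1 = 1
C -> C = 1 -> 1 = 1
C & (C -> C) = 1 & 1 = 1
C -> (C & (C -> C)) = 1 -> 1 = 1
(A | C) <-> (C -> (C & (C -> C))) = 1 <-> 1 = 1
~((A | C) <-> (C -> (C & (C -> C)))) = ~1 = 0

0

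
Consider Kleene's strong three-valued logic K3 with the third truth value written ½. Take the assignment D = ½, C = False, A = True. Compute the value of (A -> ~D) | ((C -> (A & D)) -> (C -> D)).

True

~D = ~½ = ½
A -> ~D = True -> ½ = ½  [~True | ½]
A & D = True & ½ = ½
C -> (A & D) = False -> ½ = True
C -> D = False -> ½ = True
(C -> (A & D)) -> (C -> D) = True -> True = True
(A -> ~D) | ((C -> (A & D)) -> (C -> D)) = ½ | True = True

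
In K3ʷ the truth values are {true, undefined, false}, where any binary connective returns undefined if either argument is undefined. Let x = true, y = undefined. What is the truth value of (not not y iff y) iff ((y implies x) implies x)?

undefined

not y = not undefined = undefined
not not y = not undefined = undefined
not not y iff y = undefined iff undefined = undefined
y implies x = undefined implies true = undefined  [any arg is the third value ⇒ result is the third value]
(y implies x) implies x = undefined implies true = undefined
(not not y iff y) iff ((y implies x) implies x) = undefined iff undefined = undefined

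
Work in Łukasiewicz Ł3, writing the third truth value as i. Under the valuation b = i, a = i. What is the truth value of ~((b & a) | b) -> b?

b & a = i & i = i
(b & a) | b = i | i = i
~((b & a) | b) = ~i = i
~((b & a) | b) -> b = i -> i = ⊤  [min(1, 1−½+½)]

⊤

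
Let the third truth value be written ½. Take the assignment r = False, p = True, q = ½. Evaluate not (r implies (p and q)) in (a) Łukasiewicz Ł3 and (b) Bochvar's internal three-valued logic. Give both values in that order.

False; ½

In Łukasiewicz Ł3: p and q = True and ½ = ½
r implies (p and q) = False implies ½ = True  [min(1, 1−0+½)]
not (r implies (p and q)) = not True = False
In Bochvar's internal three-valued logic: p and q = True and ½ = ½
r implies (p and q) = False implies ½ = ½
not (r implies (p and q)) = not ½ = ½
They differ because Łukasiewicz Ł3 and Bochvar's internal three-valued logic treat ½ differently under the binary connectives.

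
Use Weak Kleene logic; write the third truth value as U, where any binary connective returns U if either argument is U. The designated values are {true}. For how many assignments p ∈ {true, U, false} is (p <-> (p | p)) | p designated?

2

p=true: true ✓
p=U: U ·
p=false: true ✓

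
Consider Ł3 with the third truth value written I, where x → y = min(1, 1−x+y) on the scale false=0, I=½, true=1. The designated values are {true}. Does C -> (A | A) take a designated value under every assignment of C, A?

No

Countermodel: C=true, A=I gives I, which is not designated.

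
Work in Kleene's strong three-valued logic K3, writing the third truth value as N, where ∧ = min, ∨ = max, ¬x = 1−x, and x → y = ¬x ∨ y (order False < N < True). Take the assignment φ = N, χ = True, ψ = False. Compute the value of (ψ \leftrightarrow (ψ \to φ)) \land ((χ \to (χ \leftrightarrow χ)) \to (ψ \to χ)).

False

ψ \to φ = False \to N = True  [\lnot False \lor N]
ψ \leftrightarrow (ψ \to φ) = False \leftrightarrow True = False
χ \leftrightarrow χ = True \leftrightarrow True = True
χ \to (χ \leftrightarrow χ) = True \to True = True
ψ \to χ = False \to True = True
(χ \to (χ \leftrightarrow χ)) \to (ψ \to χ) = True \to True = True
(ψ \leftrightarrow (ψ \to φ)) \land ((χ \to (χ \leftrightarrow χ)) \to (ψ \to χ)) = False \land True = False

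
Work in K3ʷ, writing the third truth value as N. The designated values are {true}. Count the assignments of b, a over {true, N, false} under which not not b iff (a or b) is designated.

3

Designated under: (b=true, a=true); (b=true, a=false); (b=false, a=false).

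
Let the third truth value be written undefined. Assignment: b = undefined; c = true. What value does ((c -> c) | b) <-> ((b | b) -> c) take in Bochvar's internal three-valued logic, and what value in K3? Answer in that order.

undefined; true

In Bochvar's internal three-valued logic: c -> c = true -> true = true
(c -> c) | b = true | undefined = undefined
b | b = undefined | undefined = undefined
(b | b) -> c = undefined -> true = undefined  [any arg is the third value ⇒ result is the third value]
((c -> c) | b) <-> ((b | b) -> c) = undefined <-> undefined = undefined
In K3: c -> c = true -> true = true
(c -> c) | b = true | undefined = true
b | b = undefined | undefined = undefined
(b | b) -> c = undefined -> true = true  [~undefined | true]
((c -> c) | b) <-> ((b | b) -> c) = true <-> true = true
They differ because Bochvar's internal three-valued logic and K3 treat undefined differently under the binary connectives.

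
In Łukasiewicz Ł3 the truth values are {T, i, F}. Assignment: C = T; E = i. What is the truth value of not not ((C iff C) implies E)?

C iff C = T iff T = T
(C iff C) implies E = T implies i = i  [min(1, 1−1+½)]
not ((C iff C) implies E) = not i = i
not not ((C iff C) implies E) = not i = i

i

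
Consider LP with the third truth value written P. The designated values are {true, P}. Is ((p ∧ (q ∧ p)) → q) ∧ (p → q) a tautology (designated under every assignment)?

Countermodel: p=true, q=false gives false, which is not designated.

No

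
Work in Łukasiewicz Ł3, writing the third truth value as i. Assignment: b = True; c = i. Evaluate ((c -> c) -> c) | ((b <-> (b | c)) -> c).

c -> c = i -> i = True  [min(1, 1−½+½)]
(c -> c) -> c = True -> i = i
b | c = True | i = True
b <-> (b | c) = True <-> True = True
(b <-> (b | c)) -> c = True -> i = i
((c -> c) -> c) | ((b <-> (b | c)) -> c) = i | i = i

i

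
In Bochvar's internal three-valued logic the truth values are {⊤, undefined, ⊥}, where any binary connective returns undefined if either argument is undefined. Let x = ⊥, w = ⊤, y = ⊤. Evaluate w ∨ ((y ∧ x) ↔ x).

y ∧ x = ⊤ ∧ ⊥ = ⊥
(y ∧ x) ↔ x = ⊥ ↔ ⊥ = ⊤
w ∨ ((y ∧ x) ↔ x) = ⊤ ∨ ⊤ = ⊤

⊤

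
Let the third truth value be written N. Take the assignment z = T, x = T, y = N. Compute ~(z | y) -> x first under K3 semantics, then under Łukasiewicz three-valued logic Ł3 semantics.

In K3: z | y = T | N = T
~(z | y) = ~T = F
~(z | y) -> x = F -> T = T
In Łukasiewicz three-valued logic Ł3: z | y = T | N = T
~(z | y) = ~T = F
~(z | y) -> x = F -> T = T

T; T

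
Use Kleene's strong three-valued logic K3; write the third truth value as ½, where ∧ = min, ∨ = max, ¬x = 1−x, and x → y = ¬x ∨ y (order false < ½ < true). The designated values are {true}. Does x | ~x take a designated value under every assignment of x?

No

Countermodel: x=½ gives ½, which is not designated.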